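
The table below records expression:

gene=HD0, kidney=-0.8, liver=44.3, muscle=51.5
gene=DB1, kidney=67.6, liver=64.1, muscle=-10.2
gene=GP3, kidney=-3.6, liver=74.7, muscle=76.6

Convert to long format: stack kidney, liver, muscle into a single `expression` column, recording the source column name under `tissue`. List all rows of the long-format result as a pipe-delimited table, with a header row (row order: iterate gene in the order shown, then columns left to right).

Each (gene, column) pair becomes one row: 3 × 3 = 9 rows.
For example, (HD0, kidney) → expression=-0.8.

| gene | tissue | expression |
| HD0 | kidney | -0.8 |
| HD0 | liver | 44.3 |
| HD0 | muscle | 51.5 |
| DB1 | kidney | 67.6 |
| DB1 | liver | 64.1 |
| DB1 | muscle | -10.2 |
| GP3 | kidney | -3.6 |
| GP3 | liver | 74.7 |
| GP3 | muscle | 76.6 |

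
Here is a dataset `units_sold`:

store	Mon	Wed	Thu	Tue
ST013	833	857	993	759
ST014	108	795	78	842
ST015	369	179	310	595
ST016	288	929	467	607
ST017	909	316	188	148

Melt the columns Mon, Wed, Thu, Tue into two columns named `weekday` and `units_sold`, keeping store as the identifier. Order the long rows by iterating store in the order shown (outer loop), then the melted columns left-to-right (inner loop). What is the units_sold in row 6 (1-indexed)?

795

20 rows total (5 × 4). Row 6: index ⌊(6-1)/4⌋ = 1 into store → ST014; (6-1) mod 4 = 1 into the melted columns → Wed.
So row 6 is (ST014, Wed, 795); units_sold = 795.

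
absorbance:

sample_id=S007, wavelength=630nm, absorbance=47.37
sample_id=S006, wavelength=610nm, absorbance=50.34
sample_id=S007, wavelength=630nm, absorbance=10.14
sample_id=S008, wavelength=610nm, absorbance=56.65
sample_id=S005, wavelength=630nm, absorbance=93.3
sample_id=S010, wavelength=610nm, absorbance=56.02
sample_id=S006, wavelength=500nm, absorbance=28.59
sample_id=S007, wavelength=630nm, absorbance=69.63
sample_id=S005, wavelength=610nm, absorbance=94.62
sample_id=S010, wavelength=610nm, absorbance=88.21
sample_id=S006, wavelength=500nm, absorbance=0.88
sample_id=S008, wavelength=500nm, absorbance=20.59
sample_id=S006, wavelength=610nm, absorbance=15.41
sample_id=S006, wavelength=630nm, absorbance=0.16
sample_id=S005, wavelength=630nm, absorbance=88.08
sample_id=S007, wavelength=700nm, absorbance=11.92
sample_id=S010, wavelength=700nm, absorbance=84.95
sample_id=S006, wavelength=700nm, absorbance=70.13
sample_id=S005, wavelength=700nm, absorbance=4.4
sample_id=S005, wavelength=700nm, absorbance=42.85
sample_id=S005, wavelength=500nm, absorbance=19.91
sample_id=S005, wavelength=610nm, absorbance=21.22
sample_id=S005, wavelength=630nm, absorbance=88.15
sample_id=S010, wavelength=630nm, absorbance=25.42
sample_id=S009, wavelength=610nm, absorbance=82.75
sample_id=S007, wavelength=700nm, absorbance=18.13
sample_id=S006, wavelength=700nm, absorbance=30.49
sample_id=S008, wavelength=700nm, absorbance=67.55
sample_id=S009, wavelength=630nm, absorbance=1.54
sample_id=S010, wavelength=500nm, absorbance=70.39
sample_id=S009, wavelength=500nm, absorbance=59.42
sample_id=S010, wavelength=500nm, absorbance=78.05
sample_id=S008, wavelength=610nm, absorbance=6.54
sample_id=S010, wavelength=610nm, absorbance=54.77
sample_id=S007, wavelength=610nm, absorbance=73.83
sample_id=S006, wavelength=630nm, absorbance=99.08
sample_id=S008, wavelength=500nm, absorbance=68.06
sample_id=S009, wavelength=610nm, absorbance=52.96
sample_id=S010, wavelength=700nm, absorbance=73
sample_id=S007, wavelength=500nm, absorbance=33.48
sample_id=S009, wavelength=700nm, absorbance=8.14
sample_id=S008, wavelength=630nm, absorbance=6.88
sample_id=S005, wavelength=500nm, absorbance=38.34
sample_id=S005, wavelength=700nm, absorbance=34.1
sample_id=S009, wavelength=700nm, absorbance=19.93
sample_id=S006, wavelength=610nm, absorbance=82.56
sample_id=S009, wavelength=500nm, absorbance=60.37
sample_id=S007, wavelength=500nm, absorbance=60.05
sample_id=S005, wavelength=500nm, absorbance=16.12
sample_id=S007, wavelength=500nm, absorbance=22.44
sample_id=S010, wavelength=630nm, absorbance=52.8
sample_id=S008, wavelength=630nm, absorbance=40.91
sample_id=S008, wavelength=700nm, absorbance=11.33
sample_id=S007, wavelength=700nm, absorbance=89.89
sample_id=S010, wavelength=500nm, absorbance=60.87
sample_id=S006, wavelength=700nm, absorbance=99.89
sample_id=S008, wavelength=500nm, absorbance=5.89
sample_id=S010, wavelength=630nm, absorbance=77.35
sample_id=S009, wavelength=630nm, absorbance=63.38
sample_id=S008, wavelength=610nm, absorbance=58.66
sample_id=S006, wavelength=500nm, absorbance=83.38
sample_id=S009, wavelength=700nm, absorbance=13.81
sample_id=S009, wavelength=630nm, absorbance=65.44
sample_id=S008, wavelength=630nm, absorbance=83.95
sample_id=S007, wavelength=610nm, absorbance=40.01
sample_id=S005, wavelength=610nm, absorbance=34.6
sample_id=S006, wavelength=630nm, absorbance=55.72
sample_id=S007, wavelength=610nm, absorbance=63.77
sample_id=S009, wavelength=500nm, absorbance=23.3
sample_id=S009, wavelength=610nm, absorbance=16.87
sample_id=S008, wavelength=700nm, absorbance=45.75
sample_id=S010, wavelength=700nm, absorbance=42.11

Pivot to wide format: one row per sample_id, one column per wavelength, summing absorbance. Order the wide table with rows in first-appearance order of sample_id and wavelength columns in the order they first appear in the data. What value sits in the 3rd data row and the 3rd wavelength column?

94.54

With rows in first-appearance order of sample_id, row 3 is sample_id=S008. wavelength columns in first-appearance order: 630nm, 610nm, 500nm, 700nm; column 3 is 500nm.
Long rows with sample_id=S008, wavelength=500nm: 20.59 + 68.06 + 5.89 = 94.54.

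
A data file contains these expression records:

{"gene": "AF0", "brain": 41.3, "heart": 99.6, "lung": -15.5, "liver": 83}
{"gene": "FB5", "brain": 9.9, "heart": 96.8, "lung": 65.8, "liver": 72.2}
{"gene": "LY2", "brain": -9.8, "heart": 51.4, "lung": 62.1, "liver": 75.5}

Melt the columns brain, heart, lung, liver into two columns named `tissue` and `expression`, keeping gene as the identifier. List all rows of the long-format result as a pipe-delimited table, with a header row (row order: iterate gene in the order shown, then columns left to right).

| gene | tissue | expression |
| AF0 | brain | 41.3 |
| AF0 | heart | 99.6 |
| AF0 | lung | -15.5 |
| AF0 | liver | 83 |
| FB5 | brain | 9.9 |
| FB5 | heart | 96.8 |
| FB5 | lung | 65.8 |
| FB5 | liver | 72.2 |
| LY2 | brain | -9.8 |
| LY2 | heart | 51.4 |
| LY2 | lung | 62.1 |
| LY2 | liver | 75.5 |

Each (gene, column) pair becomes one row: 3 × 4 = 12 rows.
For example, (AF0, brain) → expression=41.3.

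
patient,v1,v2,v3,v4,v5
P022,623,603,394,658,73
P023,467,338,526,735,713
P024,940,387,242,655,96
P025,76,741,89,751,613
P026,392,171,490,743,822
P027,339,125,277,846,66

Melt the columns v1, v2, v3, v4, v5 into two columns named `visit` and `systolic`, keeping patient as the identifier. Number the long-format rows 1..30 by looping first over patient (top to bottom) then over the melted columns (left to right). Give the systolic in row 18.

30 rows total (6 × 5). Row 18: index ⌊(18-1)/5⌋ = 3 into patient → P025; (18-1) mod 5 = 2 into the melted columns → v3.
So row 18 is (P025, v3, 89); systolic = 89.

89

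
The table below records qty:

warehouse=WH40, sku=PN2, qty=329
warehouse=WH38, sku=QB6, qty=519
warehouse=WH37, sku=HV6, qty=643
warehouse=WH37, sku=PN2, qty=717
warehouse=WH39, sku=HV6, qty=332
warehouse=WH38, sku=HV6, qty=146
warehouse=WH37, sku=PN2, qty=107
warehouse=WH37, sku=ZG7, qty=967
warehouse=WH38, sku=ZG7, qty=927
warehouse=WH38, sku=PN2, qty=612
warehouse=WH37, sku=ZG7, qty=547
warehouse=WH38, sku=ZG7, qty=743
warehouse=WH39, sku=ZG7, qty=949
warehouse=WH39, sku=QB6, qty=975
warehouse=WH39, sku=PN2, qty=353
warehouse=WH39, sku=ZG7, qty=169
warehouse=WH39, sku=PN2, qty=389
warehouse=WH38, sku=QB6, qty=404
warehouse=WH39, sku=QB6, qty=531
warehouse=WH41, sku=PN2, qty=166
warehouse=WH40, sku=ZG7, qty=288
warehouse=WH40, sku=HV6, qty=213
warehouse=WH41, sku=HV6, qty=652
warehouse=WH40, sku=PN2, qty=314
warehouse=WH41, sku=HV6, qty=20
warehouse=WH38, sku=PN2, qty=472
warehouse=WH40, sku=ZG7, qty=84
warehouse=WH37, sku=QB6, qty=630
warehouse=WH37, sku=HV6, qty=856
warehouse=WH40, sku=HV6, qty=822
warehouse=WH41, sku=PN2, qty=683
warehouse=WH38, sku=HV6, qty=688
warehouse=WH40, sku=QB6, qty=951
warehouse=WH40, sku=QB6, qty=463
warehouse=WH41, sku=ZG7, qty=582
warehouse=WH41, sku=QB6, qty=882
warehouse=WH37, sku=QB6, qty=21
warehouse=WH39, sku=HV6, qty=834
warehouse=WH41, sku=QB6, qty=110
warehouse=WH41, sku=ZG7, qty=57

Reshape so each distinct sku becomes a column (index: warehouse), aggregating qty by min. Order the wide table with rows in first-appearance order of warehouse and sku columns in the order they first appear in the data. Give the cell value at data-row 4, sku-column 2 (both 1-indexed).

With rows in first-appearance order of warehouse, row 4 is warehouse=WH39. sku columns in first-appearance order: PN2, QB6, HV6, ZG7; column 2 is QB6.
Long rows with warehouse=WH39, sku=QB6: min(975, 531) = 531.

531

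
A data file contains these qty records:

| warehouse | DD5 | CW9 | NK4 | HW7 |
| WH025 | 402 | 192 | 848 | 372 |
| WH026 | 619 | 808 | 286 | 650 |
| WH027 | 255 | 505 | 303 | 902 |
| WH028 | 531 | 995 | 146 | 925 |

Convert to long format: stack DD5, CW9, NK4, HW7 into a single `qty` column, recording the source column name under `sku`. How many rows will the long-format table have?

4 warehouse values × 4 melted columns = 16 rows.

16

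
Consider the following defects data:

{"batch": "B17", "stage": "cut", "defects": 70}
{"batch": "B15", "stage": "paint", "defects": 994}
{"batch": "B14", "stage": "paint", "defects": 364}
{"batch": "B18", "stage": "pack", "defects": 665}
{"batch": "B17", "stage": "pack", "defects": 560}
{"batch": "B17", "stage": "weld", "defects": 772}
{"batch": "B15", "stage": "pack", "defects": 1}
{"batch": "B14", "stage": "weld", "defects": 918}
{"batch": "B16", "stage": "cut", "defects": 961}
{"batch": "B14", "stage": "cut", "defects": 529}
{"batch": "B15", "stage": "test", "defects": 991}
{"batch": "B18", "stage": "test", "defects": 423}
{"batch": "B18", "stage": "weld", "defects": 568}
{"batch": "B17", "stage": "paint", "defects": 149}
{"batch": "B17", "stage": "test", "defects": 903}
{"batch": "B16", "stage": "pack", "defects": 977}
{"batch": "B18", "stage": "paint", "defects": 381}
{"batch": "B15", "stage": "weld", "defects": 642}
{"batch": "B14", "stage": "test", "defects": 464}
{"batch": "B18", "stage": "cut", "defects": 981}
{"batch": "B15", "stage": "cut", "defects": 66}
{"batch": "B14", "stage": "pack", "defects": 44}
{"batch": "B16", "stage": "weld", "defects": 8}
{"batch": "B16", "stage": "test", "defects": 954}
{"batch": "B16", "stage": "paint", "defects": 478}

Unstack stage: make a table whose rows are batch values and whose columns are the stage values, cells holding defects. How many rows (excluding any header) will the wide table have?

5 distinct batch values → 5 rows.

5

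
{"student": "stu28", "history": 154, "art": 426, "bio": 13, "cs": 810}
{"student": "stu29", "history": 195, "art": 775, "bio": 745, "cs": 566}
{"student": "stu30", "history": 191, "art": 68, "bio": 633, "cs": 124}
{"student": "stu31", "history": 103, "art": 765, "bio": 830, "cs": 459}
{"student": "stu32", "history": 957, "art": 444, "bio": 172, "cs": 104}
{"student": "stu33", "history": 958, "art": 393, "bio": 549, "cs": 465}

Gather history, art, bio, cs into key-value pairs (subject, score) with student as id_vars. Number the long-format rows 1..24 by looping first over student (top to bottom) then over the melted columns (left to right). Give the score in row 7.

24 rows total (6 × 4). Row 7: index ⌊(7-1)/4⌋ = 1 into student → stu29; (7-1) mod 4 = 2 into the melted columns → bio.
So row 7 is (stu29, bio, 745); score = 745.

745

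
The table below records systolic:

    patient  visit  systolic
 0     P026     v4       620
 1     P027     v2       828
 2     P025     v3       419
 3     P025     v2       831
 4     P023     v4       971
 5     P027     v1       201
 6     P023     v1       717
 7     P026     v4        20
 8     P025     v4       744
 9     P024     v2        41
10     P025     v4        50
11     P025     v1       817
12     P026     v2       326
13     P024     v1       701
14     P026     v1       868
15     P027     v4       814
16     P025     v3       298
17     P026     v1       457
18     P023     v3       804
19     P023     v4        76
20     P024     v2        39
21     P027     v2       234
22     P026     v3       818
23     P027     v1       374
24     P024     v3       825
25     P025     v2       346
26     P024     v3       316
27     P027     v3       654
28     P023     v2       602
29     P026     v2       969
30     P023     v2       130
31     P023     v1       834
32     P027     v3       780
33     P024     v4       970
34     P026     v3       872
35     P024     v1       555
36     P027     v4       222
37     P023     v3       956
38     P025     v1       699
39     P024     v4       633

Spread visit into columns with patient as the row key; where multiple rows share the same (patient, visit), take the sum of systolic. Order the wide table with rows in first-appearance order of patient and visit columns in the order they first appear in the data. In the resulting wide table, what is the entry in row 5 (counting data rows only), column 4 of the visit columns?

With rows in first-appearance order of patient, row 5 is patient=P024. visit columns in first-appearance order: v4, v2, v3, v1; column 4 is v1.
Long rows with patient=P024, visit=v1: 701 + 555 = 1256.

1256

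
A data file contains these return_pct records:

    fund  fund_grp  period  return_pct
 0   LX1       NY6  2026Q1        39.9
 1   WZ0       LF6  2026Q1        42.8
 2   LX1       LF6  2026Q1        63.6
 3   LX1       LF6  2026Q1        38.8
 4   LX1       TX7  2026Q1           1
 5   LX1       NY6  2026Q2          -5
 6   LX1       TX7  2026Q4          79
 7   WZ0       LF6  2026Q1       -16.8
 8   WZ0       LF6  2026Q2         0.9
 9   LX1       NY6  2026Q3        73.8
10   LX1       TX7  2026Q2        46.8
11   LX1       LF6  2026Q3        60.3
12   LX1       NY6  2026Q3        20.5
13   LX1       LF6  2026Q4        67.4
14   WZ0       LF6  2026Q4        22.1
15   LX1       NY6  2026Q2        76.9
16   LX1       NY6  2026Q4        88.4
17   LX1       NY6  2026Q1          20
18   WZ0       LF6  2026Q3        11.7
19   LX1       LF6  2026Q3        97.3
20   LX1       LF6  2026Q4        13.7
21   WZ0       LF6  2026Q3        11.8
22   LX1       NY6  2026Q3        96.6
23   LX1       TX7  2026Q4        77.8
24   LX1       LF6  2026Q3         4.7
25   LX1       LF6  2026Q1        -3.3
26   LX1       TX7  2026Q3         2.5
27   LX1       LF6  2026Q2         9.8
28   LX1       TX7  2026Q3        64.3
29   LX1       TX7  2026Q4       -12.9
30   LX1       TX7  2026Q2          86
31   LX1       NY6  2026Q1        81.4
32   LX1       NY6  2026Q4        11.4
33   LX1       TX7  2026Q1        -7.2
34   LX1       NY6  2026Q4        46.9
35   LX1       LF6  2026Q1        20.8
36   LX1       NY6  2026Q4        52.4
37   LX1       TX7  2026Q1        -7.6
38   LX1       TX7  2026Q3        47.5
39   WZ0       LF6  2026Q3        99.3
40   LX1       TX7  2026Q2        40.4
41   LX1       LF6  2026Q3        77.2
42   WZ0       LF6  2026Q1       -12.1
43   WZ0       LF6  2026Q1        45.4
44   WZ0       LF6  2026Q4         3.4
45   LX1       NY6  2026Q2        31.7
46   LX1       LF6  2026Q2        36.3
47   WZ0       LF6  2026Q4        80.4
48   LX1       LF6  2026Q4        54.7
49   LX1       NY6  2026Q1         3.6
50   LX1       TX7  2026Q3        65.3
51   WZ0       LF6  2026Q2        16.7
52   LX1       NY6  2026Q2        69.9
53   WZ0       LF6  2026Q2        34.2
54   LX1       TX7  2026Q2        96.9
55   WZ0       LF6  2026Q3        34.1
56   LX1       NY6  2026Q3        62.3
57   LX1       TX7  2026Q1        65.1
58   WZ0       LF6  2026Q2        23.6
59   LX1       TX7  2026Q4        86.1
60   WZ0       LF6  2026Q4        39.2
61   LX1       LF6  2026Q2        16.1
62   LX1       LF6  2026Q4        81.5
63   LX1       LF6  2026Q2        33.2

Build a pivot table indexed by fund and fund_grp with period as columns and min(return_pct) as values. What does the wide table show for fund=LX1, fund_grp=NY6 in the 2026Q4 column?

11.4

Rows with fund=LX1, fund_grp=NY6 and period=2026Q4: return_pct values are 88.4, 11.4, 46.9, 52.4.
min(88.4, 11.4, 46.9, 52.4) = 11.4.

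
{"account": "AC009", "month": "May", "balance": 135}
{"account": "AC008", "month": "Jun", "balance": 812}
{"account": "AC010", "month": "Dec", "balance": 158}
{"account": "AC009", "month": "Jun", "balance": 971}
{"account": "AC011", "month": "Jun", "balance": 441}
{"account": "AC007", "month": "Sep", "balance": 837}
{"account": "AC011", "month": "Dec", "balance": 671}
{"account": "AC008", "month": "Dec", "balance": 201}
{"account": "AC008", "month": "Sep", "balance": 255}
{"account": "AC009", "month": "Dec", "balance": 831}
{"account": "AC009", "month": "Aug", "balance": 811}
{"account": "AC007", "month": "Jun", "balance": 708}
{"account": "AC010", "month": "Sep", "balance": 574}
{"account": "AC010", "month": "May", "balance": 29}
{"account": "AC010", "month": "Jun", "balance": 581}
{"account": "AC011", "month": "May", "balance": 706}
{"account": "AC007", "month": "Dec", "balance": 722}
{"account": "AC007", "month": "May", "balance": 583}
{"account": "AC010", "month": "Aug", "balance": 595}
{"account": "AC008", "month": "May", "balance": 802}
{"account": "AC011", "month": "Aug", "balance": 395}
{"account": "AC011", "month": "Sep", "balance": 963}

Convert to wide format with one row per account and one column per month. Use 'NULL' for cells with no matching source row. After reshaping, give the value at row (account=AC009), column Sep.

No long-format row has account=AC009 and month=Sep, so the cell is NULL.

NULL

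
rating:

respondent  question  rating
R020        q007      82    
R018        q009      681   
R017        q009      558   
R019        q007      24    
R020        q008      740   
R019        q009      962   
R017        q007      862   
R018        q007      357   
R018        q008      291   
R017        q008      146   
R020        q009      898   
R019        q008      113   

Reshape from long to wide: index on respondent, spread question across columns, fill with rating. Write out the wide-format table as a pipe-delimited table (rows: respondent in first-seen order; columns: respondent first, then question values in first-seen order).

Columns: respondent plus the 3 distinct question values (q007, q009, q008).
For example, row R020 column q007 takes rating=82 from the long row (R020, q007).

| respondent | q007 | q009 | q008 |
| R020 | 82 | 898 | 740 |
| R018 | 357 | 681 | 291 |
| R017 | 862 | 558 | 146 |
| R019 | 24 | 962 | 113 |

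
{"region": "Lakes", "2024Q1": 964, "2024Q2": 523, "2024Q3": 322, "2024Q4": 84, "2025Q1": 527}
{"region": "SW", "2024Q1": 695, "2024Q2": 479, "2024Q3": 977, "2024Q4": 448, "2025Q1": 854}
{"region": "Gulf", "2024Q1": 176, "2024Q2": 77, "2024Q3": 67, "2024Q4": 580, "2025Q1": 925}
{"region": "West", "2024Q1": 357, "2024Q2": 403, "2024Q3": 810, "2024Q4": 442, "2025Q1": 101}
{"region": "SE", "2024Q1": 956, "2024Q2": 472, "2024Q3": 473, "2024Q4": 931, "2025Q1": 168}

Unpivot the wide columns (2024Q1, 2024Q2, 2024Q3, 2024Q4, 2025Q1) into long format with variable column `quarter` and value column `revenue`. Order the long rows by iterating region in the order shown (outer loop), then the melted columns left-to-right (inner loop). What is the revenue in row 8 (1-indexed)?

25 rows total (5 × 5). Row 8: index ⌊(8-1)/5⌋ = 1 into region → SW; (8-1) mod 5 = 2 into the melted columns → 2024Q3.
So row 8 is (SW, 2024Q3, 977); revenue = 977.

977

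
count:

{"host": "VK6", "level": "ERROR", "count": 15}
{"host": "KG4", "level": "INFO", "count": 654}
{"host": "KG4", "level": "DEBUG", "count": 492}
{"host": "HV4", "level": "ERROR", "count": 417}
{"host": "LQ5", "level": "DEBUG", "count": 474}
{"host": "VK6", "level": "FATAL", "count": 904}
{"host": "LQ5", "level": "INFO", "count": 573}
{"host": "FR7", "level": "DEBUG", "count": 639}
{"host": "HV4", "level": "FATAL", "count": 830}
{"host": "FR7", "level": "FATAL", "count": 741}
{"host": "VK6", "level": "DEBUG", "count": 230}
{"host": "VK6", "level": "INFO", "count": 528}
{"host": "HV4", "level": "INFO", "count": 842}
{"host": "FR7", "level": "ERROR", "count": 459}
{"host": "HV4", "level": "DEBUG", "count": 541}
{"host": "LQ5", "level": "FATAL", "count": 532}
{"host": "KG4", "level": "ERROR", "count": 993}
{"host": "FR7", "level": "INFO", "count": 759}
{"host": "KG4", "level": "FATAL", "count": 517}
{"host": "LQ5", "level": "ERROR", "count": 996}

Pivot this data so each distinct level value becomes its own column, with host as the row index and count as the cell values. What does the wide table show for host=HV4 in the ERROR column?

Wide layout: rows indexed by host, columns are the 4 distinct level values (ERROR, INFO, DEBUG, FATAL).
Cell (host=HV4, level=ERROR) draws from the long row where host=HV4 and level=ERROR, which has count=417.

417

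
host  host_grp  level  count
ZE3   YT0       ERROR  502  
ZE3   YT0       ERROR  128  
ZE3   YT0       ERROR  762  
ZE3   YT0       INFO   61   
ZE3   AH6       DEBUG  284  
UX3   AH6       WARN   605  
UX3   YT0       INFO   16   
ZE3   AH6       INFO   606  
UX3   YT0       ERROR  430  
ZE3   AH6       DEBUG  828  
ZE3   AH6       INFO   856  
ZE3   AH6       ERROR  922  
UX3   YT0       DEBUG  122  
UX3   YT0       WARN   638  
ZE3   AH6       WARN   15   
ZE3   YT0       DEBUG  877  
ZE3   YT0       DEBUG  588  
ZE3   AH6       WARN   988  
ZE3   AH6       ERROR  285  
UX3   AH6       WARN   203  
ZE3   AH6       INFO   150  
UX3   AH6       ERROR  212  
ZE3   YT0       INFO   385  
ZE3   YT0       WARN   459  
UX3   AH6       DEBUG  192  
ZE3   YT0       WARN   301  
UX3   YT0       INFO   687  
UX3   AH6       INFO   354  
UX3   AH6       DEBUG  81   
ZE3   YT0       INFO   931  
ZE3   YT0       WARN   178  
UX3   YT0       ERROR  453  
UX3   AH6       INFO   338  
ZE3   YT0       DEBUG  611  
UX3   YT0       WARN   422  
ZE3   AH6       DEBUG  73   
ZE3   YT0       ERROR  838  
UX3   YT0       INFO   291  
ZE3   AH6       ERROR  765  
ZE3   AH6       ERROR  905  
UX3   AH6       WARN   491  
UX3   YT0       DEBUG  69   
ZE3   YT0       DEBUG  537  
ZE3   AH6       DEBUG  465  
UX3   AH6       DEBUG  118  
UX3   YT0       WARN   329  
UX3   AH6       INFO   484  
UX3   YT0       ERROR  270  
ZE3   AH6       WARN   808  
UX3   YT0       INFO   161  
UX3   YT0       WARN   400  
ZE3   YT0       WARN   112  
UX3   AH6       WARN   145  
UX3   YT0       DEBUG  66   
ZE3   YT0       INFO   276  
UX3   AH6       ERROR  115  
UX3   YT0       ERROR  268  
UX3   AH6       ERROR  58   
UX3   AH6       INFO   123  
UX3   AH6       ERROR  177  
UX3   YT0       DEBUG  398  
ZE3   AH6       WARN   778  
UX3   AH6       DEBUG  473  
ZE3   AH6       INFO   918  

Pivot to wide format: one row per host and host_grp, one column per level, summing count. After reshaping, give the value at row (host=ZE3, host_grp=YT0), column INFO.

Rows with host=ZE3, host_grp=YT0 and level=INFO: count values are 61, 385, 931, 276.
61 + 385 + 931 + 276 = 1653.

1653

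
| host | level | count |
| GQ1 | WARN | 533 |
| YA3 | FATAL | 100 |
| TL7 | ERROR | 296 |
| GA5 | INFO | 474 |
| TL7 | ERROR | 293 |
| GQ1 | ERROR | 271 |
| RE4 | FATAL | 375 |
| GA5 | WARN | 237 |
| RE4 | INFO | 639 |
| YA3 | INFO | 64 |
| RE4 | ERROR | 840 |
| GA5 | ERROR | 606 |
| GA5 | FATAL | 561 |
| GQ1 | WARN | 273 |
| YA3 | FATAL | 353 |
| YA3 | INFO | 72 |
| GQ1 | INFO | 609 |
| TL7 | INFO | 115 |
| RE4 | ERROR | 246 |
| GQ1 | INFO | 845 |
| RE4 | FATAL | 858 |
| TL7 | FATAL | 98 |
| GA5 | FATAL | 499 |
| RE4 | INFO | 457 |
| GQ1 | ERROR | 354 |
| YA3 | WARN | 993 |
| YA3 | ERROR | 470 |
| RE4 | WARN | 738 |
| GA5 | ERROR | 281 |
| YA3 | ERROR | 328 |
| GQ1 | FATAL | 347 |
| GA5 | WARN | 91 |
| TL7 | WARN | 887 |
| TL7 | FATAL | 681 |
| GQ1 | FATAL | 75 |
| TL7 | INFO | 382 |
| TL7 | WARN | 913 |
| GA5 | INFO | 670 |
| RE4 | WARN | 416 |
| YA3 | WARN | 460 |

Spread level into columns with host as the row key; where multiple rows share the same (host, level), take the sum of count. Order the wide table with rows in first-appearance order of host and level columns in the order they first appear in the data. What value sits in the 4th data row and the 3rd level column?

With rows in first-appearance order of host, row 4 is host=GA5. level columns in first-appearance order: WARN, FATAL, ERROR, INFO; column 3 is ERROR.
Long rows with host=GA5, level=ERROR: 606 + 281 = 887.

887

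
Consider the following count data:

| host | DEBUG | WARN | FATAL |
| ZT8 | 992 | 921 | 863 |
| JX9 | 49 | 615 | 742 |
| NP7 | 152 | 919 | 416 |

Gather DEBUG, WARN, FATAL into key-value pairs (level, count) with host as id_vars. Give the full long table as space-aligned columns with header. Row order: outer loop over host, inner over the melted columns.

Each (host, column) pair becomes one row: 3 × 3 = 9 rows.
For example, (ZT8, DEBUG) → count=992.

host  level  count
ZT8   DEBUG  992  
ZT8   WARN   921  
ZT8   FATAL  863  
JX9   DEBUG  49   
JX9   WARN   615  
JX9   FATAL  742  
NP7   DEBUG  152  
NP7   WARN   919  
NP7   FATAL  416  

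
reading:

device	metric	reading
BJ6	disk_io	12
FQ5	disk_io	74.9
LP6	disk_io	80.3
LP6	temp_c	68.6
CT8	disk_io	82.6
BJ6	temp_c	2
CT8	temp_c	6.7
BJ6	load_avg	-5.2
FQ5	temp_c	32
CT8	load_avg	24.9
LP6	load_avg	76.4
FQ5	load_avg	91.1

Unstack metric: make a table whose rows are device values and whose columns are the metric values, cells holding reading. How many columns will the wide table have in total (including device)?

1 column for device plus 3 distinct metric values → 4 columns.

4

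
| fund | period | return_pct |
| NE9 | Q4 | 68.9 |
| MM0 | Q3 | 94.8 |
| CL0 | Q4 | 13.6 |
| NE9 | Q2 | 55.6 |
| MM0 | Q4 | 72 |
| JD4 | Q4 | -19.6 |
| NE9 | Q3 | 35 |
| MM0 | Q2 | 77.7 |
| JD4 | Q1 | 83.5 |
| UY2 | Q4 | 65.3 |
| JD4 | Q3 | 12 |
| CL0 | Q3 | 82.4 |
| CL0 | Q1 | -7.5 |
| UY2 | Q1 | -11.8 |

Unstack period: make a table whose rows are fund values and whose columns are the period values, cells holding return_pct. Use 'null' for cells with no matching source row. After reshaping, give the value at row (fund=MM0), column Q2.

77.7

The long row with fund=MM0, period=Q2 has return_pct=77.7.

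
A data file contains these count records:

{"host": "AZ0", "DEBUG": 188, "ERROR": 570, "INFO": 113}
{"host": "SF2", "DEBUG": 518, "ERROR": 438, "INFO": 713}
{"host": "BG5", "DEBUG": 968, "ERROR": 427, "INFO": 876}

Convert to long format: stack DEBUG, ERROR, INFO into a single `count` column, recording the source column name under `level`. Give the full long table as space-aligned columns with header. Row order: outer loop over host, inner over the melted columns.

Each (host, column) pair becomes one row: 3 × 3 = 9 rows.
For example, (AZ0, DEBUG) → count=188.

host  level  count
AZ0   DEBUG  188  
AZ0   ERROR  570  
AZ0   INFO   113  
SF2   DEBUG  518  
SF2   ERROR  438  
SF2   INFO   713  
BG5   DEBUG  968  
BG5   ERROR  427  
BG5   INFO   876  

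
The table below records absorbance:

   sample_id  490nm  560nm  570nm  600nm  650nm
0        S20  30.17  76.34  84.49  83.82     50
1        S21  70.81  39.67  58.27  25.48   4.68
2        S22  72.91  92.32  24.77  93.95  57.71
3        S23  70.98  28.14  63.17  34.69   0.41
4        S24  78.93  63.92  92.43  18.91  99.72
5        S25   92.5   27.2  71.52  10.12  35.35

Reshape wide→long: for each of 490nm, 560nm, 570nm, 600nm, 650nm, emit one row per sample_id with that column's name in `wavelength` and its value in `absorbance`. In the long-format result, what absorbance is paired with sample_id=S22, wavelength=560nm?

92.32

Unpivoting turns each (sample_id, wide-column) pair into one long row.
The wide cell at row S22, column 560nm holds 92.32, so the long row (S22, 560nm) has absorbance=92.32.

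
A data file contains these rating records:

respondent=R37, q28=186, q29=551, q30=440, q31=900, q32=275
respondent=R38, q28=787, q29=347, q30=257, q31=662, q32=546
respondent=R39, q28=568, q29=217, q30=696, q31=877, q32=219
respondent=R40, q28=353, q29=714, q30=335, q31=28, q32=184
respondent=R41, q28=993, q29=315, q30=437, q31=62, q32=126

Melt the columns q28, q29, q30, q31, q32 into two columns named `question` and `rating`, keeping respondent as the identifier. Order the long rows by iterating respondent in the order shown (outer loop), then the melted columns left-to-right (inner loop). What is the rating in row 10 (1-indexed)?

546

25 rows total (5 × 5). Row 10: index ⌊(10-1)/5⌋ = 1 into respondent → R38; (10-1) mod 5 = 4 into the melted columns → q32.
So row 10 is (R38, q32, 546); rating = 546.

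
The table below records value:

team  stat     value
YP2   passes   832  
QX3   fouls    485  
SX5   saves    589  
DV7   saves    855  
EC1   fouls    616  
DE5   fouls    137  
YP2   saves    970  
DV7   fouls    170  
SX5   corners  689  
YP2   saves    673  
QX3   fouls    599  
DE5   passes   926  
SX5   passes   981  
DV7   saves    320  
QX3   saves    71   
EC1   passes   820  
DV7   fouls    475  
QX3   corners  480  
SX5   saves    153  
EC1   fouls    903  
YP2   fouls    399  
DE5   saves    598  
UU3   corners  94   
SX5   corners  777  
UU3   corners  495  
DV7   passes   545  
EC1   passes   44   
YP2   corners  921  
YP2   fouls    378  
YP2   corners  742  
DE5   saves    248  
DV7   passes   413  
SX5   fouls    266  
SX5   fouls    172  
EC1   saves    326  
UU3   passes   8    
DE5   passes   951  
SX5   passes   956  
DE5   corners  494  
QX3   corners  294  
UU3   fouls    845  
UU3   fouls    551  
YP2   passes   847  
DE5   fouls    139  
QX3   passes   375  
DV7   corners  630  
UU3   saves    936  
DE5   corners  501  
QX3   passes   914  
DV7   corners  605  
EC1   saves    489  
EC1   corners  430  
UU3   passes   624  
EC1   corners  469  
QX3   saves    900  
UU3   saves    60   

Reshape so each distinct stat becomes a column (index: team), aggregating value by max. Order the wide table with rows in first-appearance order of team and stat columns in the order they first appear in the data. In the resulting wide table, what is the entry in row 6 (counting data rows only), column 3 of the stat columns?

598

With rows in first-appearance order of team, row 6 is team=DE5. stat columns in first-appearance order: passes, fouls, saves, corners; column 3 is saves.
Long rows with team=DE5, stat=saves: max(598, 248) = 598.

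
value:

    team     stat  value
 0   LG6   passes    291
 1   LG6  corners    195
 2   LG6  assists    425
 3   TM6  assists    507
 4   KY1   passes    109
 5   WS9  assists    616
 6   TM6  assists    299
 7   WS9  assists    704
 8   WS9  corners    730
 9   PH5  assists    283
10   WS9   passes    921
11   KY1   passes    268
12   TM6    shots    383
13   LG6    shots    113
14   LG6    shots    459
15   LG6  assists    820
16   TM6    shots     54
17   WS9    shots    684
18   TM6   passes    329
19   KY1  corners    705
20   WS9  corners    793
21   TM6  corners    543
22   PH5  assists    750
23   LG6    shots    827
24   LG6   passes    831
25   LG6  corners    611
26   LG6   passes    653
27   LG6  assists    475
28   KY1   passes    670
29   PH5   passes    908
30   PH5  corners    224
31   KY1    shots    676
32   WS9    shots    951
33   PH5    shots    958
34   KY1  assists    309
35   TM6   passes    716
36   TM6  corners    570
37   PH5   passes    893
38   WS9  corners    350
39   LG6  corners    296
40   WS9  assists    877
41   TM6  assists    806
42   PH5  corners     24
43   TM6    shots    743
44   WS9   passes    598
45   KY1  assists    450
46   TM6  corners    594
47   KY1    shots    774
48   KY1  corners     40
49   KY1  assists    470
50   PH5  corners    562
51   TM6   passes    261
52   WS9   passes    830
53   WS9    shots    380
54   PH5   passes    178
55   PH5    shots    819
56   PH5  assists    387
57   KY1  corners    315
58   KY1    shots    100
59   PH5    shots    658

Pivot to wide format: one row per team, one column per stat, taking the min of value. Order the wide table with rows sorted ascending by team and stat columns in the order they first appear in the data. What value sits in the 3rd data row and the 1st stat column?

178

With rows sorted ascending by team, row 3 is team=PH5. stat columns in first-appearance order: passes, corners, assists, shots; column 1 is passes.
Long rows with team=PH5, stat=passes: min(908, 893, 178) = 178.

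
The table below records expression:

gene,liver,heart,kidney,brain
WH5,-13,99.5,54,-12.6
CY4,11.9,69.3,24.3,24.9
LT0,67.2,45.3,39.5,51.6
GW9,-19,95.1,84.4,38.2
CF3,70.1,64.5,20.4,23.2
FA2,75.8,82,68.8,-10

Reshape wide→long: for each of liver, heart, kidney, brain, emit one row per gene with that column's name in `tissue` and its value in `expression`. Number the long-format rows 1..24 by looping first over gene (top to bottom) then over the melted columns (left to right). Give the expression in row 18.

64.5

24 rows total (6 × 4). Row 18: index ⌊(18-1)/4⌋ = 4 into gene → CF3; (18-1) mod 4 = 1 into the melted columns → heart.
So row 18 is (CF3, heart, 64.5); expression = 64.5.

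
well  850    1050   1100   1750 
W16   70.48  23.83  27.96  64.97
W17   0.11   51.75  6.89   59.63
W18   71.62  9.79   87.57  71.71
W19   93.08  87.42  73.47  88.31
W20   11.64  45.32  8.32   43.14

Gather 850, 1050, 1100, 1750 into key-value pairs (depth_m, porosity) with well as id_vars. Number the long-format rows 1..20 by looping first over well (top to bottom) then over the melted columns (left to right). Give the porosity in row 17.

20 rows total (5 × 4). Row 17: index ⌊(17-1)/4⌋ = 4 into well → W20; (17-1) mod 4 = 0 into the melted columns → 850.
So row 17 is (W20, 850, 11.64); porosity = 11.64.

11.64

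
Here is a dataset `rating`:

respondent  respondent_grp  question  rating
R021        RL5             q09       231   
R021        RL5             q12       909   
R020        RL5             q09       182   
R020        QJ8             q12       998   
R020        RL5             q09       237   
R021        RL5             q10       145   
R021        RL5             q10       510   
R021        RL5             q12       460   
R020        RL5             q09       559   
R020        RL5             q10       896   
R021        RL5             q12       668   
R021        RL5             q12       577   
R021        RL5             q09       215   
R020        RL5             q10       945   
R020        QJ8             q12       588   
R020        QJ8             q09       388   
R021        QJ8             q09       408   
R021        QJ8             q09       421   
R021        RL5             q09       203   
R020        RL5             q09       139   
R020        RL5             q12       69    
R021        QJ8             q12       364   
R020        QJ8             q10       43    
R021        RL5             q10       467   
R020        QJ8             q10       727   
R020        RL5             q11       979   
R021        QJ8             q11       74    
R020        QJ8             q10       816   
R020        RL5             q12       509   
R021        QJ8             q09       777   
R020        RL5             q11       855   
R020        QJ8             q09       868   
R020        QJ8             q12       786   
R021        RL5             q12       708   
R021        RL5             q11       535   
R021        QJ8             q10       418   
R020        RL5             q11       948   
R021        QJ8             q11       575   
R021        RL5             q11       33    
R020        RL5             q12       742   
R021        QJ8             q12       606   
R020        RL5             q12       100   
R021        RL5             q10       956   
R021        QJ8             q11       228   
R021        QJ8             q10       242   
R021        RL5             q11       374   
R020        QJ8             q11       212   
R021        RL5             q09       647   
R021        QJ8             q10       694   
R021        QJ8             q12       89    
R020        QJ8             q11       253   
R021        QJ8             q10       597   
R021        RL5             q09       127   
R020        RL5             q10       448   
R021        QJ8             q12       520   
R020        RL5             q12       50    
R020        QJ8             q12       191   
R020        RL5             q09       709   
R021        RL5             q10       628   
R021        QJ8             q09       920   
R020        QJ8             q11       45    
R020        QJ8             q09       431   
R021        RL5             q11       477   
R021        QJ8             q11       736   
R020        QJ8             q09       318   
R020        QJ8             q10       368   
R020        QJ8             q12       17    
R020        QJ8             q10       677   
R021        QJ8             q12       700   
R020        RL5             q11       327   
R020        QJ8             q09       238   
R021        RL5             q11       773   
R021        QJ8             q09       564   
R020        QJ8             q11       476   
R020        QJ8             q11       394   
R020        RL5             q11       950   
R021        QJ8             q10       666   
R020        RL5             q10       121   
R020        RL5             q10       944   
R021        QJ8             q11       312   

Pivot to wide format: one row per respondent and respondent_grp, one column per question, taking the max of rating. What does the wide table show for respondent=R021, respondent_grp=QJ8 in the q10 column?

694

Rows with respondent=R021, respondent_grp=QJ8 and question=q10: rating values are 418, 242, 694, 597, 666.
max(418, 242, 694, 597, 666) = 694.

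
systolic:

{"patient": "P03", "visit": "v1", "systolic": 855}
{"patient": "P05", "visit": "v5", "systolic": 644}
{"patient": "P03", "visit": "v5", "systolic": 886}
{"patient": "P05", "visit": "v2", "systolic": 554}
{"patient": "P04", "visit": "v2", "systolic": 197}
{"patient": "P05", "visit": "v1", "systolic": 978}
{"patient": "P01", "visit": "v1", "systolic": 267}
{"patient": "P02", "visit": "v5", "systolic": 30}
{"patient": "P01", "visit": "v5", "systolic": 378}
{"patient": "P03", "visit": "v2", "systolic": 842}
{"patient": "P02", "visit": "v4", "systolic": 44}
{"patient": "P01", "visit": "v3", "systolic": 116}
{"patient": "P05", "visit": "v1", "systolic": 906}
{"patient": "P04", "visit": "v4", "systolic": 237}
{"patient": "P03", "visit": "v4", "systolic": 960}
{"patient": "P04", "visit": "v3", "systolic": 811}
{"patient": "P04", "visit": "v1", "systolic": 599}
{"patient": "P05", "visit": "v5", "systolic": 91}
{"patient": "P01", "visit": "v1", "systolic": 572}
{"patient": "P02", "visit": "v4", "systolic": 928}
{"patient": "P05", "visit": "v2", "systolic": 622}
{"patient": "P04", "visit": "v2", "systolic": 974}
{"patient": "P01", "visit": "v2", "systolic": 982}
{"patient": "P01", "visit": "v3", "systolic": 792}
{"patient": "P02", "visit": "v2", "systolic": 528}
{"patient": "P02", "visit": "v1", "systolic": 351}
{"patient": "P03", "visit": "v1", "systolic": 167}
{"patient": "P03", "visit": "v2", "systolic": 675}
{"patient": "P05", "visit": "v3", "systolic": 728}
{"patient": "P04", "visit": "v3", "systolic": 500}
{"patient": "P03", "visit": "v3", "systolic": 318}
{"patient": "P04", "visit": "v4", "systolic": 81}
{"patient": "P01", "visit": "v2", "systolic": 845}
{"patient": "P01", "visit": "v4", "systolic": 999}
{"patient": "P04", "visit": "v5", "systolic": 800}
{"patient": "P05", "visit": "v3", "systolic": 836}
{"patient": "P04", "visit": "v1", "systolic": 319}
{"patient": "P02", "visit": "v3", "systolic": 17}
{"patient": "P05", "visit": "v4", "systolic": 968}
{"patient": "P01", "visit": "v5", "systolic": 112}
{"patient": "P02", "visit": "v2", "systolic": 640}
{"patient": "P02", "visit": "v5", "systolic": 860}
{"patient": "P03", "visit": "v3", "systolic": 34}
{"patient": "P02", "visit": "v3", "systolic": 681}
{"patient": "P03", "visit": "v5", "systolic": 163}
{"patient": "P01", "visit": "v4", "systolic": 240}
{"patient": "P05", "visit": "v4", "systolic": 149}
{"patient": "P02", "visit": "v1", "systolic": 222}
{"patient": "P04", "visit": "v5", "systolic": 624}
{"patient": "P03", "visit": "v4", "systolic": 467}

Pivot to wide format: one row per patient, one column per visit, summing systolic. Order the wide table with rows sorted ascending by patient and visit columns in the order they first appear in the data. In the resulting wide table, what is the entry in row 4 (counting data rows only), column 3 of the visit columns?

1171

With rows sorted ascending by patient, row 4 is patient=P04. visit columns in first-appearance order: v1, v5, v2, v4, v3; column 3 is v2.
Long rows with patient=P04, visit=v2: 197 + 974 = 1171.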